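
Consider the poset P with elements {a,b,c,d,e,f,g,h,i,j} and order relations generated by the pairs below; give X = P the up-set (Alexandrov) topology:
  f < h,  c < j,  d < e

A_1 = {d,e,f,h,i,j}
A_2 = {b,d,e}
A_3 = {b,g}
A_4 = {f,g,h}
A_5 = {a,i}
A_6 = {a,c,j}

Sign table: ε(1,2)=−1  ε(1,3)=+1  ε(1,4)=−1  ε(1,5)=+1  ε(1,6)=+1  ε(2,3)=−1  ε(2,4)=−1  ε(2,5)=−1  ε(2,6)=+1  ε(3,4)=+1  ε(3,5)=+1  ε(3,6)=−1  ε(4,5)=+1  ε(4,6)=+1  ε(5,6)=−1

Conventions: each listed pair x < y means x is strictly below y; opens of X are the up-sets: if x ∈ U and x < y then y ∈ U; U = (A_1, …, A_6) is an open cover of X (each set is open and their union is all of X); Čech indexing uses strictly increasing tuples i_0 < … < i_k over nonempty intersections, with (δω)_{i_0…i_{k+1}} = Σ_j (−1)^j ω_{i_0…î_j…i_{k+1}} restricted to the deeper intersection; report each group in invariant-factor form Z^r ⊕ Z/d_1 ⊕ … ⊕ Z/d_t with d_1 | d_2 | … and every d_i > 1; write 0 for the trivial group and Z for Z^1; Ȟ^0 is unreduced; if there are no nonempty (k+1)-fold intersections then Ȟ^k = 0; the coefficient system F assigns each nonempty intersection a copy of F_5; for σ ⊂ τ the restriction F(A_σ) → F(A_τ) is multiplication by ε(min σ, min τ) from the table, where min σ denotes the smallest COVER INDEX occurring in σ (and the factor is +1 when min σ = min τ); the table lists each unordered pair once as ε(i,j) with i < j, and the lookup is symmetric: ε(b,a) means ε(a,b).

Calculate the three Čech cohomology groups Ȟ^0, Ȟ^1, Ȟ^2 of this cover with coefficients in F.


nerve simplices:
  A12={d,e} A14={f,h} A15={i} A16={j} A23={b} A34={g} A56={a}
C dims 6,7; δ0: rk_F5 6
degree 0: 6−6−0 = 0 → Ȟ^0 ≅ 0
degree 1: 7−0−6 = 1 → Ȟ^1 ≅ Z/5
degree 2: 0−0−0 = 0 → Ȟ^2 ≅ 0

Ȟ^0 = 0; Ȟ^1 = Z/5; Ȟ^2 = 0


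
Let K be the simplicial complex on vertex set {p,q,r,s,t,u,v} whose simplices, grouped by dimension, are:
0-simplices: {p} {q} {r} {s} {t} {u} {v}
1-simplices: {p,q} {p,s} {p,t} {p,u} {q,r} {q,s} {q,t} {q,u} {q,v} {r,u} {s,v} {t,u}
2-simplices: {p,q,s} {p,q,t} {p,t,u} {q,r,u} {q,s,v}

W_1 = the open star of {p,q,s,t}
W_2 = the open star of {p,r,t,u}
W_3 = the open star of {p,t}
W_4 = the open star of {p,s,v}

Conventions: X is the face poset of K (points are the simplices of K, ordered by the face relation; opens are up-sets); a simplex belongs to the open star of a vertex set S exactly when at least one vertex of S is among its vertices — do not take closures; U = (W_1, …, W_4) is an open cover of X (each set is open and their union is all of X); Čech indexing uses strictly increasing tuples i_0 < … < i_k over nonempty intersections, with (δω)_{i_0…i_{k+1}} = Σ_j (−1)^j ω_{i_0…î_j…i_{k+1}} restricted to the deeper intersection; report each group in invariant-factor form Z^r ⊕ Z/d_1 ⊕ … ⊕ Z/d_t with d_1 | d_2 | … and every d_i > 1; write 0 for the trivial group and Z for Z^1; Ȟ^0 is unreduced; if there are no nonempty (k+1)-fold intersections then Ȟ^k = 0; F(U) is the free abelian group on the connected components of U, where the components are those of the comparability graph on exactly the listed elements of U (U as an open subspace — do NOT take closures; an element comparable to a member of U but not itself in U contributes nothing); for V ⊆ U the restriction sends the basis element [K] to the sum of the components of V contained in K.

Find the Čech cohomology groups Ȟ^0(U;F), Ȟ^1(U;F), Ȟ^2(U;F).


Ȟ^0 ≅ Z; Ȟ^1 ≅ Z; Ȟ^2 ≅ 0

cover nerve:
  W1={{p},{q},{s},{t},{p,q},{p,s},{p,t},{p,u},{q,r},{q,s},{q,t},{q,u},{q,v},{s,v},{t,u},{p,q,s},{p,q,t},{p,t,u},{q,r,u},{q,s,v}} W2={{p},{r},{t},{u},{p,q},{p,s},{p,t},{p,u},{q,r},{q,t},{q,u},{r,u},{t,u},{p,q,s},{p,q,t},{p,t,u},{q,r,u}} W3={{p},{t},{p,q},{p,s},{p,t},{p,u},{q,t},{t,u},{p,q,s},{p,q,t},{p,t,u}} W4={{p},{s},{v},{p,q},{p,s},{p,t},{p,u},{q,s},{q,v},{s,v},{p,q,s},{p,q,t},{p,t,u},{q,s,v}}
  W12={{p},{t},{p,q},{p,s},{p,t},{p,u},{q,r},{q,t},{q,u},{t,u},{p,q,s},{p,q,t},{p,t,u},{q,r,u}} W13={{p},{t},{p,q},{p,s},{p,t},{p,u},{q,t},{t,u},{p,q,s},{p,q,t},{p,t,u}} W14={{p},{s},{p,q},{p,s},{p,t},{p,u},{q,s},{q,v},{s,v},{p,q,s},{p,q,t},{p,t,u},{q,s,v}} W23={{p},{t},{p,q},{p,s},{p,t},{p,u},{q,t},{t,u},{p,q,s},{p,q,t},{p,t,u}} W24={{p},{p,q},{p,s},{p,t},{p,u},{p,q,s},{p,q,t},{p,t,u}} W34={{p},{p,q},{p,s},{p,t},{p,u},{p,q,s},{p,q,t},{p,t,u}}
  W123={{p},{t},{p,q},{p,s},{p,t},{p,u},{q,t},{t,u},{p,q,s},{p,q,t},{p,t,u}} W124={{p},{p,q},{p,s},{p,t},{p,u},{p,q,s},{p,q,t},{p,t,u}} W134={{p},{p,q},{p,s},{p,t},{p,u},{p,q,s},{p,q,t},{p,t,u}} W234={{p},{p,q},{p,s},{p,t},{p,u},{p,q,s},{p,q,t},{p,t,u}}
  W1234={{p},{p,q},{p,s},{p,t},{p,u},{p,q,s},{p,q,t},{p,t,u}}
components per intersection:
  W1: {{p},{q},{s},{t},{p,q},{p,s},{p,t},{p,u},{q,r},{q,s},{q,t},{q,u},{q,v},{s,v},{t,u},{p,q,s},{p,q,t},{p,t,u},{q,r,u},{q,s,v}}
  W2: {{p},{r},{t},{u},{p,q},{p,s},{p,t},{p,u},{q,r},{q,t},{q,u},{r,u},{t,u},{p,q,s},{p,q,t},{p,t,u},{q,r,u}}
  W3: {{p},{t},{p,q},{p,s},{p,t},{p,u},{q,t},{t,u},{p,q,s},{p,q,t},{p,t,u}}
  W4: {{p},{s},{v},{p,q},{p,s},{p,t},{p,u},{q,s},{q,v},{s,v},{p,q,s},{p,q,t},{p,t,u},{q,s,v}}
  W12: {{p},{t},{p,q},{p,s},{p,t},{p,u},{q,t},{t,u},{p,q,s},{p,q,t},{p,t,u}} {{q,r},{q,u},{q,r,u}}
  W13: {{p},{t},{p,q},{p,s},{p,t},{p,u},{q,t},{t,u},{p,q,s},{p,q,t},{p,t,u}}
  W14: {{p},{s},{p,q},{p,s},{p,t},{p,u},{q,s},{q,v},{s,v},{p,q,s},{p,q,t},{p,t,u},{q,s,v}}
  W23: {{p},{t},{p,q},{p,s},{p,t},{p,u},{q,t},{t,u},{p,q,s},{p,q,t},{p,t,u}}
  W24: {{p},{p,q},{p,s},{p,t},{p,u},{p,q,s},{p,q,t},{p,t,u}}
  W34: {{p},{p,q},{p,s},{p,t},{p,u},{p,q,s},{p,q,t},{p,t,u}}
  W123: {{p},{t},{p,q},{p,s},{p,t},{p,u},{q,t},{t,u},{p,q,s},{p,q,t},{p,t,u}}
  W124: {{p},{p,q},{p,s},{p,t},{p,u},{p,q,s},{p,q,t},{p,t,u}}
  W134: {{p},{p,q},{p,s},{p,t},{p,u},{p,q,s},{p,q,t},{p,t,u}}
  W234: {{p},{p,q},{p,s},{p,t},{p,u},{p,q,s},{p,q,t},{p,t,u}}
  W1234: {{p},{p,q},{p,s},{p,t},{p,u},{p,q,s},{p,q,t},{p,t,u}}
C dims 4,7,4,1; δ0: rk 3, SNF 1^3; δ1: rk 3, SNF 1^3; δ2: rk 1, SNF 1^1
Ȟ^0: (4−3)−0=1 ⇒ Z
Ȟ^1: (7−3)−3=1 ⇒ Z
Ȟ^2: (4−1)−3=0 ⇒ 0


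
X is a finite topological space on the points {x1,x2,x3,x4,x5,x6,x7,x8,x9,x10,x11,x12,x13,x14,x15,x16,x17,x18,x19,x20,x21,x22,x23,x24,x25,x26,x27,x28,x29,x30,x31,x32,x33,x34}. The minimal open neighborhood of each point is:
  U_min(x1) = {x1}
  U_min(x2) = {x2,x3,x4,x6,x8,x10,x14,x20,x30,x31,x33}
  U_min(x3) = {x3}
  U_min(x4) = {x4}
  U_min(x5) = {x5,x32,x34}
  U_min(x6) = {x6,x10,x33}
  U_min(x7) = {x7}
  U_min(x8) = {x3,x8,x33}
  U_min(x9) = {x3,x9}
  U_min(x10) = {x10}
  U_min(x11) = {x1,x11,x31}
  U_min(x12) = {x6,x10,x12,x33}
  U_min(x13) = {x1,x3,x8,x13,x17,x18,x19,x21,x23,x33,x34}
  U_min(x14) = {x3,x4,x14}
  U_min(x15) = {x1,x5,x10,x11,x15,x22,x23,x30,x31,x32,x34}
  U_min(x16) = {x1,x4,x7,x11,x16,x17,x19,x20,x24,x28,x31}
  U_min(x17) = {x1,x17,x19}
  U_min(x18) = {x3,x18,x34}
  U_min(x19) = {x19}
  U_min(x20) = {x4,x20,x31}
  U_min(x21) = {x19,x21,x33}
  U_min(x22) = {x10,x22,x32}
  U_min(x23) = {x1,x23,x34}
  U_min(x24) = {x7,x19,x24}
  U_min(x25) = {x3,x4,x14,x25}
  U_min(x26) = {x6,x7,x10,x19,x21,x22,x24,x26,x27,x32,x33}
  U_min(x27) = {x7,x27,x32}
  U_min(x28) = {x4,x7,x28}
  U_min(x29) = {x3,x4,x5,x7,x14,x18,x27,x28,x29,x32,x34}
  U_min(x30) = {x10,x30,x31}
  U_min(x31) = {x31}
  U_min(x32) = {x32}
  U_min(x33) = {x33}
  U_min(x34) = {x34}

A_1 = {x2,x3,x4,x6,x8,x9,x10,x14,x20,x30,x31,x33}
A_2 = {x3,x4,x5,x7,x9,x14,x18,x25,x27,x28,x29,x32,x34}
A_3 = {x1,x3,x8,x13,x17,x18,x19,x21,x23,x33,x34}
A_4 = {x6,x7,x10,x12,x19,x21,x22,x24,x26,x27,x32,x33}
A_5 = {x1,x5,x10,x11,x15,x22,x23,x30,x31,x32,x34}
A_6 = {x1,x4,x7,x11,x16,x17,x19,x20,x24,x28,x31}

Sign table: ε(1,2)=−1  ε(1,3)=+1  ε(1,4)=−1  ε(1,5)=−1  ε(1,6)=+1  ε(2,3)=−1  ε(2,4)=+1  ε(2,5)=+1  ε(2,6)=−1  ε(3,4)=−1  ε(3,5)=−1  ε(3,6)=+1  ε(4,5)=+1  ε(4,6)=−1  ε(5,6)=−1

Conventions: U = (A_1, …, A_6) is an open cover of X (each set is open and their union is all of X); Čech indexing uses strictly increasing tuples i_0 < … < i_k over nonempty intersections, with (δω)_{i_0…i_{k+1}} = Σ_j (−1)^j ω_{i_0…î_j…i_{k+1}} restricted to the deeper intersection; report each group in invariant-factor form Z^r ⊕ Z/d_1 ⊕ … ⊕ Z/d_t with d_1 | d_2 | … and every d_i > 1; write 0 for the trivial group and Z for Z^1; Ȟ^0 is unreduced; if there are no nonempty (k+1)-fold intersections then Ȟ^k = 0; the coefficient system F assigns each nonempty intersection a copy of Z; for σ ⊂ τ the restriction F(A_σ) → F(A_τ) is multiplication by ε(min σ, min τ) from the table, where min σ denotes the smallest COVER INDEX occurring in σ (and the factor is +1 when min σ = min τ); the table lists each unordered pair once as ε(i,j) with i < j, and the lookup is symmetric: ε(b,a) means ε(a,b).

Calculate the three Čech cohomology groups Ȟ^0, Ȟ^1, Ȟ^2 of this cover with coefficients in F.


Ȟ^0(U;F) ≅ Z; Ȟ^1(U;F) ≅ 0; Ȟ^2(U;F) ≅ Z/2

nonempty overlaps:
  A12={x3,x4,x9,x14} A13={x3,x8,x33} A14={x6,x10,x33} A15={x10,x30,x31} A16={x4,x20,x31} A23={x3,x18,x34} A24={x7,x27,x32} A25={x5,x32,x34} A26={x4,x7,x28} A34={x19,x21,x33} A35={x1,x23,x34} A36={x1,x17,x19} A45={x10,x22,x32} A46={x7,x19,x24} A56={x1,x11,x31}
  A123={x3} A126={x4} A134={x33} A145={x10} A156={x31} A235={x34} A245={x32} A246={x7} A346={x19} A356={x1}
C dims 6,15,10; δ0: rk 5, SNF 1^5; δ1: rk 10, SNF 1^9·2
degree 0: 6−5−0 = 1 → Ȟ^0 ≅ Z
degree 1: 15−10−5 = 0 → Ȟ^1 ≅ 0
degree 2: 10−0−10 = 0 plus torsion [2] → Ȟ^2 ≅ Z/2


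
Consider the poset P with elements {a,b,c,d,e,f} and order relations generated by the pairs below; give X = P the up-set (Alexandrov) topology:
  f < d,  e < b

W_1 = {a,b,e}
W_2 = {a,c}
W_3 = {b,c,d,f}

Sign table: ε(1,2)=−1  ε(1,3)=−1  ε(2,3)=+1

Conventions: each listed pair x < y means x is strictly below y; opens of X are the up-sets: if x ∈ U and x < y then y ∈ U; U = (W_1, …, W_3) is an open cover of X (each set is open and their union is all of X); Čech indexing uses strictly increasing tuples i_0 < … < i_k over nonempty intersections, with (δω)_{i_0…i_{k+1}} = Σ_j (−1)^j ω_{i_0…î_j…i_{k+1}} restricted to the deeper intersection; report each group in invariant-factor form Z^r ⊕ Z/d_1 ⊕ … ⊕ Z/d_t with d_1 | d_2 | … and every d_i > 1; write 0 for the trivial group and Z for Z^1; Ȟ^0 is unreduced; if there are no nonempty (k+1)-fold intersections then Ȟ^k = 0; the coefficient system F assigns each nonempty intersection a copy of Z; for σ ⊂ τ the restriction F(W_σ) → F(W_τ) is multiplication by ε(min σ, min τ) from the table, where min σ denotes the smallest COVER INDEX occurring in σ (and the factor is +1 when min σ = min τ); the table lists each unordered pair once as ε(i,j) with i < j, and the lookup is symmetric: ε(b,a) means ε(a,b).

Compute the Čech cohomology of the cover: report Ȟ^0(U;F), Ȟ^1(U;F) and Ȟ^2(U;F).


nerve of the cover:
  W12={a} W13={b} W23={c}
C dims 3,3; δ0: rk 2, SNF 1^2
Ȟ^0 = (3 − 2) − 0 = 1, so Ȟ^0 ≅ Z
Ȟ^1 = (3 − 0) − 2 = 1, so Ȟ^1 ≅ Z
Ȟ^2 = (0 − 0) − 0 = 0, so Ȟ^2 ≅ 0

Ȟ^0 = Z, Ȟ^1 = Z, Ȟ^2 = 0


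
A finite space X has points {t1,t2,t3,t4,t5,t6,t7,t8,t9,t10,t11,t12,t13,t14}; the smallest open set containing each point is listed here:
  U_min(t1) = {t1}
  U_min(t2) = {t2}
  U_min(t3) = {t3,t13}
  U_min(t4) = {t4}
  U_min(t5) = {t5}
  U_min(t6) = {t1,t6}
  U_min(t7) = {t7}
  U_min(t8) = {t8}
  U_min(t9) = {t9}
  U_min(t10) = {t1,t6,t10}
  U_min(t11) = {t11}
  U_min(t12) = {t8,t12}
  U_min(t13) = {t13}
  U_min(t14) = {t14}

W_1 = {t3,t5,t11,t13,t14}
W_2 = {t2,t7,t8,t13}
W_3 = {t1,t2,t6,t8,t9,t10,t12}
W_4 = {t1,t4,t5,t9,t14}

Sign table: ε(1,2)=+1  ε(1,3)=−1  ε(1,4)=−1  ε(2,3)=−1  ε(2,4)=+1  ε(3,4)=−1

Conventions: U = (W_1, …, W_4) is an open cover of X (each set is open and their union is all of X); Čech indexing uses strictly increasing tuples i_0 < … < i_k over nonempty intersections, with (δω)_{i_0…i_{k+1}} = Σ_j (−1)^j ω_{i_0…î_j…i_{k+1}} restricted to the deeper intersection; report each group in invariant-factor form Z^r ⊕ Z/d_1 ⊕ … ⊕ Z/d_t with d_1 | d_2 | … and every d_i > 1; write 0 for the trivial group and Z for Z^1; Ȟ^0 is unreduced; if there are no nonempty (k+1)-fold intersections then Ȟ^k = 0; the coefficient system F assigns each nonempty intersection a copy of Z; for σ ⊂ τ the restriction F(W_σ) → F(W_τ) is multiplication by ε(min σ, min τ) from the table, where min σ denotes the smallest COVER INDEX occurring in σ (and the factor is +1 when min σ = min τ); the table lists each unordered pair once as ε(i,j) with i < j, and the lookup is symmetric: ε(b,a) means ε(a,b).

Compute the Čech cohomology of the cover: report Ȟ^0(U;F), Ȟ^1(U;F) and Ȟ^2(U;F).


nonempty overlaps:
  W12={t13} W14={t5,t14} W23={t2,t8} W34={t1,t9}
C dims 4,4; δ0: rk 4, SNF 1^3·2
degree 0: 4−4−0 = 0 → Ȟ^0 ≅ 0
degree 1: 4−0−4 = 0 plus torsion [2] → Ȟ^1 ≅ Z/2
degree 2: 0−0−0 = 0 → Ȟ^2 ≅ 0

Ȟ^0 = 0, Ȟ^1 = Z/2, Ȟ^2 = 0


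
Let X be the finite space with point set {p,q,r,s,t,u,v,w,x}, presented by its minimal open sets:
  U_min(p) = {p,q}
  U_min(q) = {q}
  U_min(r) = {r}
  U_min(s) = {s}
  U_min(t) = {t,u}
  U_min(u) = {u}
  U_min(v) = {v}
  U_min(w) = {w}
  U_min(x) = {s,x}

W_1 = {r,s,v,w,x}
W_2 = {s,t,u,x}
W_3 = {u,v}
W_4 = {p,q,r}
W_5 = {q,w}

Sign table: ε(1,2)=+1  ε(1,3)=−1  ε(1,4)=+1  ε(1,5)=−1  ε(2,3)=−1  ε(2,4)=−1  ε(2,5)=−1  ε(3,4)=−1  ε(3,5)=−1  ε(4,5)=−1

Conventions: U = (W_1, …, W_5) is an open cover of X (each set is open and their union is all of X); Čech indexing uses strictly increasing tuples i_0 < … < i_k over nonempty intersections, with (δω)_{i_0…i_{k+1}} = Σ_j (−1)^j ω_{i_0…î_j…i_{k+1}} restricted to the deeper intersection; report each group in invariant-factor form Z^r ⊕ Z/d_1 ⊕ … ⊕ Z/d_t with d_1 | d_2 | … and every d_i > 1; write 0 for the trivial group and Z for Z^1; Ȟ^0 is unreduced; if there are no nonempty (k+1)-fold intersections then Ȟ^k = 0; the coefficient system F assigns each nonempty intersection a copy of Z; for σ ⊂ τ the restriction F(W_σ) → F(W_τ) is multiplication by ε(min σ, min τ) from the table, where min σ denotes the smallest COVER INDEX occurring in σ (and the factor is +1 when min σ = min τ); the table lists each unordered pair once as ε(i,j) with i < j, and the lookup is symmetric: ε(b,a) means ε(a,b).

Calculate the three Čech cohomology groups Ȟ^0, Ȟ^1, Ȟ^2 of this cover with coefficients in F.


Ȟ^0 = Z, Ȟ^1 = Z^2 and Ȟ^2 = 0

nonempty overlaps:
  W12={s,x} W13={v} W14={r} W15={w} W23={u} W45={q}
C dims 5,6; δ0: rk 4, SNF 1^4
degree 0: 5−4−0 = 1 → Ȟ^0 ≅ Z
degree 1: 6−0−4 = 2 → Ȟ^1 ≅ Z^2
degree 2: 0−0−0 = 0 → Ȟ^2 ≅ 0


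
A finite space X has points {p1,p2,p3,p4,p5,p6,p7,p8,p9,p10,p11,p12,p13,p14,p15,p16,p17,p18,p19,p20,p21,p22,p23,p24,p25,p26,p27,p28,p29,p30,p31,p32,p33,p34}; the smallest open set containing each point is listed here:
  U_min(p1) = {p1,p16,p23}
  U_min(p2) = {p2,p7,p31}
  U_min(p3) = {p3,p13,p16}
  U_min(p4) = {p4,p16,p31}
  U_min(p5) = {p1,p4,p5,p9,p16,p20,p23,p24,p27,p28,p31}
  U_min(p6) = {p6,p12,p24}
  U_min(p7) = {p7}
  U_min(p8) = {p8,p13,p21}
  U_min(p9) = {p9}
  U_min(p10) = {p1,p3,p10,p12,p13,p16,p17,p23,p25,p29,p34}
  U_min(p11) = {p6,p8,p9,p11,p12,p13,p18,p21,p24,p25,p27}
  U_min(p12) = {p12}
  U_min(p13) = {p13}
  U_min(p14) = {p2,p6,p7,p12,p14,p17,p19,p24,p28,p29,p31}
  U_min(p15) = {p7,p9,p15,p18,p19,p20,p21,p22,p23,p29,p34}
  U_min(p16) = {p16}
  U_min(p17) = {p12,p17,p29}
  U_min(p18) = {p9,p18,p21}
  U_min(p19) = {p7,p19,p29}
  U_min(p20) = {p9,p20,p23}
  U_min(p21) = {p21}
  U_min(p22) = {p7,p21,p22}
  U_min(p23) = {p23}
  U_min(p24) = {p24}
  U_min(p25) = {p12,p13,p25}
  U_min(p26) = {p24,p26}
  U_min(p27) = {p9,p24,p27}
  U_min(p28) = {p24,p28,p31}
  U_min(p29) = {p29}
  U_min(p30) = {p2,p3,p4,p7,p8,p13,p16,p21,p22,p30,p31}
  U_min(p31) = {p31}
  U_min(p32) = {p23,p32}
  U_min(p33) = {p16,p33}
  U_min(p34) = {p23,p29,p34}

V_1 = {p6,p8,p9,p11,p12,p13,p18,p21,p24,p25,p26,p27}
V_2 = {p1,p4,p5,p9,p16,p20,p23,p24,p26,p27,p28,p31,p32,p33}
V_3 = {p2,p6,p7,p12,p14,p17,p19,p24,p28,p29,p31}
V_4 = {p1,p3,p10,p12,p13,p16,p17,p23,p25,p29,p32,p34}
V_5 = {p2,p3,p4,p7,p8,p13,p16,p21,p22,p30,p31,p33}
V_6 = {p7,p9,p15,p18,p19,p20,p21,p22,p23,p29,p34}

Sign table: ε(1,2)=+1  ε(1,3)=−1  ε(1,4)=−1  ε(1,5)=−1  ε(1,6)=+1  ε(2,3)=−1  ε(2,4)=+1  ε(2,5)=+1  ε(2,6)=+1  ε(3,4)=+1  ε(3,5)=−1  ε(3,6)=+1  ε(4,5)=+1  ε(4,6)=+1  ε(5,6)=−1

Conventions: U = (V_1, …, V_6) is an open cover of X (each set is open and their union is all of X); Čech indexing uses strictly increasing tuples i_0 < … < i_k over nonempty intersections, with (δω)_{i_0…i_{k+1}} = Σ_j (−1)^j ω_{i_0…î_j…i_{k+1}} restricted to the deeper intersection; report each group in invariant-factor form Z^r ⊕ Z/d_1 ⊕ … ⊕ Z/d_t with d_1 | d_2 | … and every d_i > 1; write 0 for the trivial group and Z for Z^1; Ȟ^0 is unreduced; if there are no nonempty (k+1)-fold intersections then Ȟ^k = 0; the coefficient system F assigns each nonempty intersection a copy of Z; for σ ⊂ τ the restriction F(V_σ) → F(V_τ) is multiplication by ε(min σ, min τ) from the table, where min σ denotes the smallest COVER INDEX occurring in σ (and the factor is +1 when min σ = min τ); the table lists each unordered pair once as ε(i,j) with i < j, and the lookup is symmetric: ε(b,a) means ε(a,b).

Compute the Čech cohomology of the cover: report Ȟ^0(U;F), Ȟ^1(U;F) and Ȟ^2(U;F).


Ȟ^0 ≅ 0; Ȟ^1 ≅ Z/2; Ȟ^2 ≅ Z

nerve simplices:
  V12={p9,p24,p26,p27} V13={p6,p12,p24} V14={p12,p13,p25} V15={p8,p13,p21} V16={p9,p18,p21} V23={p24,p28,p31} V24={p1,p16,p23,p32} V25={p4,p16,p31,p33} V26={p9,p20,p23} V34={p12,p17,p29} V35={p2,p7,p31} V36={p7,p19,p29} V45={p3,p13,p16} V46={p23,p29,p34} V56={p7,p21,p22}
  V123={p24} V126={p9} V134={p12} V145={p13} V156={p21} V235={p31} V245={p16} V246={p23} V346={p29} V356={p7}
C dims 6,15,10; δ0: rk 6, SNF 1^5·2; δ1: rk 9, SNF 1^9
degree 0: 6−6−0 = 0 → Ȟ^0 ≅ 0
degree 1: 15−9−6 = 0 plus torsion [2] → Ȟ^1 ≅ Z/2
degree 2: 10−0−9 = 1 → Ȟ^2 ≅ Z


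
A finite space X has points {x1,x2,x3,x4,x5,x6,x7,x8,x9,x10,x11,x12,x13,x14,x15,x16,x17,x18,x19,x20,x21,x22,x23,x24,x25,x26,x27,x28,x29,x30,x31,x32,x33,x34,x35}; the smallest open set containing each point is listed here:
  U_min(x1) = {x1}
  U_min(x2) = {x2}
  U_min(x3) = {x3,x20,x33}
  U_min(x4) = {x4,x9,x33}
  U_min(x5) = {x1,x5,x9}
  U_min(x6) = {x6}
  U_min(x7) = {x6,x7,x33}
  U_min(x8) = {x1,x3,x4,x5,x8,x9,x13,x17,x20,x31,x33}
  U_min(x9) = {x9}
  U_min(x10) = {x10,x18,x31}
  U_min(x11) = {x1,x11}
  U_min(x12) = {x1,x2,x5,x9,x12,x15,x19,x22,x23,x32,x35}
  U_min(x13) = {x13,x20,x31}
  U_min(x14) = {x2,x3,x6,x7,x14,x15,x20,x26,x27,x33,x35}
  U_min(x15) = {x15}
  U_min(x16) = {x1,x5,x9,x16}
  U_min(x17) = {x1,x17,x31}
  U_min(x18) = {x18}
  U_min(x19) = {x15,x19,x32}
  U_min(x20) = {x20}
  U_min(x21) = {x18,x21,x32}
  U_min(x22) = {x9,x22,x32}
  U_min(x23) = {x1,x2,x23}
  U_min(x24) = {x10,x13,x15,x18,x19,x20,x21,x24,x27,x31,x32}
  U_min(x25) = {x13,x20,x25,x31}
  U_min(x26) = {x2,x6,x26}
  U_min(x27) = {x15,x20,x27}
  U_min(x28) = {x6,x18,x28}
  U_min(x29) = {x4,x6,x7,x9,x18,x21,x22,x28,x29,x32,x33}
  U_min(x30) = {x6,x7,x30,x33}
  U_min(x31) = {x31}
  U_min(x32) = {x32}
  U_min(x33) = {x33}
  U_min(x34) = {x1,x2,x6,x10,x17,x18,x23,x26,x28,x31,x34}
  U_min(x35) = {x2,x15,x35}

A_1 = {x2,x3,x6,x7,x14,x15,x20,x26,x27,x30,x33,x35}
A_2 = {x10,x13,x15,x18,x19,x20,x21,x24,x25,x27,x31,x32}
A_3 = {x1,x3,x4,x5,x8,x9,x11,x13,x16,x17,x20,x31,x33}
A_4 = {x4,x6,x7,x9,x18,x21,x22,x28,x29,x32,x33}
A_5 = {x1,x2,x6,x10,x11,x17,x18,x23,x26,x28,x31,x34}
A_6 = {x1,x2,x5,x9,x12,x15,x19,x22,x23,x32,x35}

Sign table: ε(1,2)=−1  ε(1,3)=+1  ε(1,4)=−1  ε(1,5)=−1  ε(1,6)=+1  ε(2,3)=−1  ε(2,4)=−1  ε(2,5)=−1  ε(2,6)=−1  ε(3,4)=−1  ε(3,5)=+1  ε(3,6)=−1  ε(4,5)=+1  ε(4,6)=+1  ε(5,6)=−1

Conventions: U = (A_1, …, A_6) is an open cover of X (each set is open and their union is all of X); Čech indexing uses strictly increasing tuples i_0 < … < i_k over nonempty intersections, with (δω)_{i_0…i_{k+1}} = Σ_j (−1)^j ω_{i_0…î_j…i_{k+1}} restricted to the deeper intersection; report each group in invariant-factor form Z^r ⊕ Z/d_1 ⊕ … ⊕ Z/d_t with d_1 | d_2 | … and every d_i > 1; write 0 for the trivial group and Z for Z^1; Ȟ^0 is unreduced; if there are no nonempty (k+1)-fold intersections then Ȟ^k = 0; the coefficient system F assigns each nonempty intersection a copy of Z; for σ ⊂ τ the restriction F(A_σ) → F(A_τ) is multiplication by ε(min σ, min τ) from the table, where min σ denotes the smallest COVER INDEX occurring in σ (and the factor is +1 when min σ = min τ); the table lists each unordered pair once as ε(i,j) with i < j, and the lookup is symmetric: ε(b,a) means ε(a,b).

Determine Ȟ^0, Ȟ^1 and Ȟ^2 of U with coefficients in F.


Ȟ^0(U;F) ≅ 0; Ȟ^1(U;F) ≅ Z/2; Ȟ^2(U;F) ≅ Z

intersection data:
  A12={x15,x20,x27} A13={x3,x20,x33} A14={x6,x7,x33} A15={x2,x6,x26} A16={x2,x15,x35} A23={x13,x20,x31} A24={x18,x21,x32} A25={x10,x18,x31} A26={x15,x19,x32} A34={x4,x9,x33} A35={x1,x11,x17,x31} A36={x1,x5,x9} A45={x6,x18,x28} A46={x9,x22,x32} A56={x1,x2,x23}
  A123={x20} A126={x15} A134={x33} A145={x6} A156={x2} A235={x31} A245={x18} A246={x32} A346={x9} A356={x1}
C dims 6,15,10; δ0: rk 6, SNF 1^5·2; δ1: rk 9, SNF 1^9
Ȟ^0 = (6 − 6) − 0 = 0, so Ȟ^0 ≅ 0
Ȟ^1 = (15 − 9) − 6 = 0 plus torsion [2], so Ȟ^1 ≅ Z/2
Ȟ^2 = (10 − 0) − 9 = 1, so Ȟ^2 ≅ Z


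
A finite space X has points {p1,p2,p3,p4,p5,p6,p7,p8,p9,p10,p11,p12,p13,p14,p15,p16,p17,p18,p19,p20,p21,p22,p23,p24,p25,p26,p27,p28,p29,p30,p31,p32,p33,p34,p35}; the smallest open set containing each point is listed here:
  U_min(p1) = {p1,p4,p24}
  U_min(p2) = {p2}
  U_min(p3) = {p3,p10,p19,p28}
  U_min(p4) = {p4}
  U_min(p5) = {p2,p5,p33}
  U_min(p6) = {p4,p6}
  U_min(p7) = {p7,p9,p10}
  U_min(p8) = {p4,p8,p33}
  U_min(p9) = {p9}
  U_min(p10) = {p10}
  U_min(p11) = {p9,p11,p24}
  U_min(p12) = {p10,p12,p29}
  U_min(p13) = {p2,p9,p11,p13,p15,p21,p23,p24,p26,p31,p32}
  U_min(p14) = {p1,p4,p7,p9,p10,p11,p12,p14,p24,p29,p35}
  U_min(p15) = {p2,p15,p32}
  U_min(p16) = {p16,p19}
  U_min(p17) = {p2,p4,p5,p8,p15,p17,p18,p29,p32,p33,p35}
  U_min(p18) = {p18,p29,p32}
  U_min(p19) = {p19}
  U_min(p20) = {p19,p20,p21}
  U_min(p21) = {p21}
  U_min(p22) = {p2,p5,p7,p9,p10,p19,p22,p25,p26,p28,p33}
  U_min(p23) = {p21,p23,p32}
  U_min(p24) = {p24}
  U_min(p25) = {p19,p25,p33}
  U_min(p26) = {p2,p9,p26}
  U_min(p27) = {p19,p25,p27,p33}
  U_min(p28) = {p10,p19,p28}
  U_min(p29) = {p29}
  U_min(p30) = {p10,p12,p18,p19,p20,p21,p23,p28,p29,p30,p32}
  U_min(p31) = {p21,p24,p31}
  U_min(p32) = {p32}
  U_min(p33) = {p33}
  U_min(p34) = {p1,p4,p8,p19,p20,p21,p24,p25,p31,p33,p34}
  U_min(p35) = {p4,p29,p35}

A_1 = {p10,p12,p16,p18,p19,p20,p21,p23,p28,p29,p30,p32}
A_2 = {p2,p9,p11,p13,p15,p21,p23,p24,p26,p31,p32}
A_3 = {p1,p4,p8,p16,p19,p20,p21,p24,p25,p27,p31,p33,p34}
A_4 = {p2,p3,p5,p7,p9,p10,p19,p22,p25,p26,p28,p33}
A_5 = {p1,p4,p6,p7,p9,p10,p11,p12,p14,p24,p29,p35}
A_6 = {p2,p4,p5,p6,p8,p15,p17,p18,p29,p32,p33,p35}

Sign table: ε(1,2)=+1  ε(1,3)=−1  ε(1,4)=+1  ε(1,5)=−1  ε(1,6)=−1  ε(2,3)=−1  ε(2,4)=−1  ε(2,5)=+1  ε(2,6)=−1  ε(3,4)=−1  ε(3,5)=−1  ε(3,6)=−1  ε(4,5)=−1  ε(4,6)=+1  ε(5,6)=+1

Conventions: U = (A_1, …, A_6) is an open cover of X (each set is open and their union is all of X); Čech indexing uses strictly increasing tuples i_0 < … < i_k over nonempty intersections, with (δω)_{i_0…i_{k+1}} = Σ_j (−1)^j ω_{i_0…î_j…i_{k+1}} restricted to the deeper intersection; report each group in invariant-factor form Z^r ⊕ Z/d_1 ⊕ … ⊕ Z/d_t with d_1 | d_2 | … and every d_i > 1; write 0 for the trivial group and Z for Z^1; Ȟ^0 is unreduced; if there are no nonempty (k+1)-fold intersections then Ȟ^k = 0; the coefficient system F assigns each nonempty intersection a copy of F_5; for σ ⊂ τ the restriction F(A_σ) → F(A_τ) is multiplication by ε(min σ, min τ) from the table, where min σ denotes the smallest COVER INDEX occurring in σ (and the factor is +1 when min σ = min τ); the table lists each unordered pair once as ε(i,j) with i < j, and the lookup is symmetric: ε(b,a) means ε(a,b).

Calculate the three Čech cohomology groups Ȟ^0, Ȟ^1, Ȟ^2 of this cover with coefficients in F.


Ȟ^0 = 0; Ȟ^1 = 0; Ȟ^2 = Z/5

intersection data:
  A12={p21,p23,p32} A13={p16,p19,p20,p21} A14={p10,p19,p28} A15={p10,p12,p29} A16={p18,p29,p32} A23={p21,p24,p31} A24={p2,p9,p26} A25={p9,p11,p24} A26={p2,p15,p32} A34={p19,p25,p33} A35={p1,p4,p24} A36={p4,p8,p33} A45={p7,p9,p10} A46={p2,p5,p33} A56={p4,p6,p29,p35}
  A123={p21} A126={p32} A134={p19} A145={p10} A156={p29} A235={p24} A245={p9} A246={p2} A346={p33} A356={p4}
C dims 6,15,10; δ0: rk_F5 6; δ1: rk_F5 9
Ȟ^0 = (6 − 6) − 0 = 0, so Ȟ^0 ≅ 0
Ȟ^1 = (15 − 9) − 6 = 0, so Ȟ^1 ≅ 0
Ȟ^2 = (10 − 0) − 9 = 1, so Ȟ^2 ≅ Z/5


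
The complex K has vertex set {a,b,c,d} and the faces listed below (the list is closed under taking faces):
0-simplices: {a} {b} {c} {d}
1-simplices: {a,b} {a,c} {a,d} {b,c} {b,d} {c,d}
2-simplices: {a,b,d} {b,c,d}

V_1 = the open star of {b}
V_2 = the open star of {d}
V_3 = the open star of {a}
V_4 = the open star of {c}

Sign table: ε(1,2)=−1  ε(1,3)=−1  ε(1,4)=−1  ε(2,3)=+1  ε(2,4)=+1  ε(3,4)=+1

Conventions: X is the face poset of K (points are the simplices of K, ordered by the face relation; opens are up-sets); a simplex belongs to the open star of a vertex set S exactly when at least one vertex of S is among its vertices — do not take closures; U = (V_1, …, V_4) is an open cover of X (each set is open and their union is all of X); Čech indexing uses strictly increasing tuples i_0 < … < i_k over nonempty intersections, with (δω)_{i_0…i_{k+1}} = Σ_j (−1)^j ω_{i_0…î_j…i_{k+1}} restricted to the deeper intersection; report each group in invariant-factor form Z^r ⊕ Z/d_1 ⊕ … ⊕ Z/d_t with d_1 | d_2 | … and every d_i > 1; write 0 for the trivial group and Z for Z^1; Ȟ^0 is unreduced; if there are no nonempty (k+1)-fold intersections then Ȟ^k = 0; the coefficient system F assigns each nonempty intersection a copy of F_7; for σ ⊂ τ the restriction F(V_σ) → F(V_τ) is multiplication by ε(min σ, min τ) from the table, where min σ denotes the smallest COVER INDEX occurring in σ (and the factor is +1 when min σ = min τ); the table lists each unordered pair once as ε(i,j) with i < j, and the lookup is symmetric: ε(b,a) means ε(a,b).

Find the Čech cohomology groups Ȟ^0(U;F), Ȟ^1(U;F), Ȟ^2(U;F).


nonempty overlaps:
  V1={{b},{a,b},{b,c},{b,d},{a,b,d},{b,c,d}} V2={{d},{a,d},{b,d},{c,d},{a,b,d},{b,c,d}} V3={{a},{a,b},{a,c},{a,d},{a,b,d}} V4={{c},{a,c},{b,c},{c,d},{b,c,d}}
  V12={{b,d},{a,b,d},{b,c,d}} V13={{a,b},{a,b,d}} V14={{b,c},{b,c,d}} V23={{a,d},{a,b,d}} V24={{c,d},{b,c,d}} V34={{a,c}}
  V123={{a,b,d}} V124={{b,c,d}}
C dims 4,6,2; δ0: rk_F7 3; δ1: rk_F7 2
degree 0: 4−3−0 = 1 → Ȟ^0 ≅ Z/7
degree 1: 6−2−3 = 1 → Ȟ^1 ≅ Z/7
degree 2: 2−0−2 = 0 → Ȟ^2 ≅ 0

Ȟ^0 ≅ Z/7,  Ȟ^1 ≅ Z/7,  Ȟ^2 ≅ 0


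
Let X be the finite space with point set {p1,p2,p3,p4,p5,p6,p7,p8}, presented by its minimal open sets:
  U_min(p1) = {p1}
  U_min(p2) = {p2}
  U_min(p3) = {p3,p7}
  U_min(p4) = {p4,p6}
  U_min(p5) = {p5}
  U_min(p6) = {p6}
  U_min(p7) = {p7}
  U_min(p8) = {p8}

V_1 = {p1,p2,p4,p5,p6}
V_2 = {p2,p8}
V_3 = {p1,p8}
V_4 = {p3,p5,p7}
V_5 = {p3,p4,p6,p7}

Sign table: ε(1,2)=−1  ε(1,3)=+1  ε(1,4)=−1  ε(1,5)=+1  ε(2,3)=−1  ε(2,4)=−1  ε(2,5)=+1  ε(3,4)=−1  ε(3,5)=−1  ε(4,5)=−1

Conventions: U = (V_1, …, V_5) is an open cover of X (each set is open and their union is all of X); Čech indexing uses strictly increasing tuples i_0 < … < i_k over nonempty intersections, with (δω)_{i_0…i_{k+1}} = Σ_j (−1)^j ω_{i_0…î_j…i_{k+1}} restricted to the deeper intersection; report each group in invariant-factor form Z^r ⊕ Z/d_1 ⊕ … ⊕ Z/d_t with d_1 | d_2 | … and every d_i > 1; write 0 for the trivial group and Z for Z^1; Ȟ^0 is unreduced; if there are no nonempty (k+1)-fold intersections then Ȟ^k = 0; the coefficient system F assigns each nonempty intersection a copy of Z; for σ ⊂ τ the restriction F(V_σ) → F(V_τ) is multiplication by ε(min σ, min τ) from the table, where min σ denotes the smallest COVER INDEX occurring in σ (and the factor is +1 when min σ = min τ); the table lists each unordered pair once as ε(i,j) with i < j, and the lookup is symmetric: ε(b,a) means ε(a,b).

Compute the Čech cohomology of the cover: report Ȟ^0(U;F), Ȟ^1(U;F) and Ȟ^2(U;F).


Ȟ^0 ≅ Z, Ȟ^1 ≅ Z^2, Ȟ^2 ≅ 0

nonempty intersections:
  V12={p2} V13={p1} V14={p5} V15={p4,p6} V23={p8} V45={p3,p7}
C dims 5,6; δ0: rk 4, SNF 1^4
Ȟ^0: (5−4)−0=1 ⇒ Z
Ȟ^1: (6−0)−4=2 ⇒ Z^2
Ȟ^2: (0−0)−0=0 ⇒ 0


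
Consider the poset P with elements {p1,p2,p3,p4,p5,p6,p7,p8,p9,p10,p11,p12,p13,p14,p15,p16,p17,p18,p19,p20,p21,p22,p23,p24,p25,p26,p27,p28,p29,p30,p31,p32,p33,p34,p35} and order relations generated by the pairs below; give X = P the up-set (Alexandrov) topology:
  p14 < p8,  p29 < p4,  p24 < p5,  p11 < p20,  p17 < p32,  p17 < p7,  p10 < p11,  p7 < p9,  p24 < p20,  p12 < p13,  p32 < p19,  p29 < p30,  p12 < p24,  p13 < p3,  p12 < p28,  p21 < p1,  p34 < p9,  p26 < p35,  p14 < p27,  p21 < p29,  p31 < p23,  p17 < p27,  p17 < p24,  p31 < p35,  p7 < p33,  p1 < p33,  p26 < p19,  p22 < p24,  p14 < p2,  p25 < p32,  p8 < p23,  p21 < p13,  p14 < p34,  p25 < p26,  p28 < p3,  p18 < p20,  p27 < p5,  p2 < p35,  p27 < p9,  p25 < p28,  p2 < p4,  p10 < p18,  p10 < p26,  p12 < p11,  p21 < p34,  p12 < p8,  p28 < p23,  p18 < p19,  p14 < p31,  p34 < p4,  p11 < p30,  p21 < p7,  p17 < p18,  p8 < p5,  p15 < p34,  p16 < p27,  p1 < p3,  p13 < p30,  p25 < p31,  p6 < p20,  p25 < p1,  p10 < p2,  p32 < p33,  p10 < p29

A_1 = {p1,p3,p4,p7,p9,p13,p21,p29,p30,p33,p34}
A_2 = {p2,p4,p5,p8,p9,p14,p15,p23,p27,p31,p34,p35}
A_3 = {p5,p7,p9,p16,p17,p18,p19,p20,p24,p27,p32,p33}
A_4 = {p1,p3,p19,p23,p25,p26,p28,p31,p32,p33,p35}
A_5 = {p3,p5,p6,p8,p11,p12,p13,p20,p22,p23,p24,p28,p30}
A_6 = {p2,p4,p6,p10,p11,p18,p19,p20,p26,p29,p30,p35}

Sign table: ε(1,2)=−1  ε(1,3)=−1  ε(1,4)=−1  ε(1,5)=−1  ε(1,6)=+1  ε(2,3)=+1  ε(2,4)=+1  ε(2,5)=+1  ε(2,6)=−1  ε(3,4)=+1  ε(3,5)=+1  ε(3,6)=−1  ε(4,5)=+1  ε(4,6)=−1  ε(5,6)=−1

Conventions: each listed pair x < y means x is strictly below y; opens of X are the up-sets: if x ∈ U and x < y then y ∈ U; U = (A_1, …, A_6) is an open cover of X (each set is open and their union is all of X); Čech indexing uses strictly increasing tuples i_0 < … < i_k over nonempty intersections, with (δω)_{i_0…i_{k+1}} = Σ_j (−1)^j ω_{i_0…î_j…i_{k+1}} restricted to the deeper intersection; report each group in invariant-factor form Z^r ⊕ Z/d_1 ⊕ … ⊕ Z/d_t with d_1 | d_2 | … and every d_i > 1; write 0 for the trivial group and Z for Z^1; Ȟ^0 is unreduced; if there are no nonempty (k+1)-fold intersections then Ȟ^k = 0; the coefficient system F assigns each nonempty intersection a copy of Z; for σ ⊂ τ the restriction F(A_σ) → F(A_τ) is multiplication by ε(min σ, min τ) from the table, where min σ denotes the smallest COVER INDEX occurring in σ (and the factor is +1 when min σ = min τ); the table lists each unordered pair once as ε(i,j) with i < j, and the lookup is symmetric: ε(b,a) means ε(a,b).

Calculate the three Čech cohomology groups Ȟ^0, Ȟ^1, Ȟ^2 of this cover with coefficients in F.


Ȟ^0 ≅ Z, Ȟ^1 ≅ 0 and Ȟ^2 ≅ Z/2

intersection data:
  A12={p4,p9,p34} A13={p7,p9,p33} A14={p1,p3,p33} A15={p3,p13,p30} A16={p4,p29,p30} A23={p5,p9,p27} A24={p23,p31,p35} A25={p5,p8,p23} A26={p2,p4,p35} A34={p19,p32,p33} A35={p5,p20,p24} A36={p18,p19,p20} A45={p3,p23,p28} A46={p19,p26,p35} A56={p6,p11,p20,p30}
  A123={p9} A126={p4} A134={p33} A145={p3} A156={p30} A235={p5} A245={p23} A246={p35} A346={p19} A356={p20}
C dims 6,15,10; δ0: rk 5, SNF 1^5; δ1: rk 10, SNF 1^9·2
Ȟ^0 = (6 − 5) − 0 = 1, so Ȟ^0 ≅ Z
Ȟ^1 = (15 − 10) − 5 = 0, so Ȟ^1 ≅ 0
Ȟ^2 = (10 − 0) − 10 = 0 plus torsion [2], so Ȟ^2 ≅ Z/2


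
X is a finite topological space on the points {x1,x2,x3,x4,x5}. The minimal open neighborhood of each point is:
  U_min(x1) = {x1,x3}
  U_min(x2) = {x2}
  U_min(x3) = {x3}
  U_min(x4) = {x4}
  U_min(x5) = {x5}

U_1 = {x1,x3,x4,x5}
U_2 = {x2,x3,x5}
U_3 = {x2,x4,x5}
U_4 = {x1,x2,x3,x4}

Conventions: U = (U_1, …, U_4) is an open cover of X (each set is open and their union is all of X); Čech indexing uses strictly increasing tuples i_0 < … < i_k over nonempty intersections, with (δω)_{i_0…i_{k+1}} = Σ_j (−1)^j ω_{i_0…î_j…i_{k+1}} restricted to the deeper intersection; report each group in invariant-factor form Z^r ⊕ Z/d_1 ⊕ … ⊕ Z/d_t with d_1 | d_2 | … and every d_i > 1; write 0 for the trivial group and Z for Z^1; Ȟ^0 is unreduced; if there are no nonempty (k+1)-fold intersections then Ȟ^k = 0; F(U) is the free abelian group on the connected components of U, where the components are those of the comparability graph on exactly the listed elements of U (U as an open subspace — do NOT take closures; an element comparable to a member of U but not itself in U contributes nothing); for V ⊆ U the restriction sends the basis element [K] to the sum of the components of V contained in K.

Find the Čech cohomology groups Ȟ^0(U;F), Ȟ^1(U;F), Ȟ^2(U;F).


nonempty overlaps:
  U12={x3,x5} U13={x4,x5} U14={x1,x3,x4} U23={x2,x5} U24={x2,x3} U34={x2,x4}
  U123={x5} U124={x3} U134={x4} U234={x2}
components per intersection:
  U1: {x1,x3} {x4} {x5}
  U2: {x2} {x3} {x5}
  U3: {x2} {x4} {x5}
  U4: {x1,x3} {x2} {x4}
  U12: {x3} {x5}
  U13: {x4} {x5}
  U14: {x1,x3} {x4}
  U23: {x2} {x5}
  U24: {x2} {x3}
  U34: {x2} {x4}
  U123: {x5}
  U124: {x3}
  U134: {x4}
  U234: {x2}
C dims 12,12,4; δ0: rk 8, SNF 1^8; δ1: rk 4, SNF 1^4
degree 0: 12−8−0 = 4 → Ȟ^0 ≅ Z^4
degree 1: 12−4−8 = 0 → Ȟ^1 ≅ 0
degree 2: 4−0−4 = 0 → Ȟ^2 ≅ 0

Ȟ^0 ≅ Z^4,  Ȟ^1 ≅ 0,  Ȟ^2 ≅ 0


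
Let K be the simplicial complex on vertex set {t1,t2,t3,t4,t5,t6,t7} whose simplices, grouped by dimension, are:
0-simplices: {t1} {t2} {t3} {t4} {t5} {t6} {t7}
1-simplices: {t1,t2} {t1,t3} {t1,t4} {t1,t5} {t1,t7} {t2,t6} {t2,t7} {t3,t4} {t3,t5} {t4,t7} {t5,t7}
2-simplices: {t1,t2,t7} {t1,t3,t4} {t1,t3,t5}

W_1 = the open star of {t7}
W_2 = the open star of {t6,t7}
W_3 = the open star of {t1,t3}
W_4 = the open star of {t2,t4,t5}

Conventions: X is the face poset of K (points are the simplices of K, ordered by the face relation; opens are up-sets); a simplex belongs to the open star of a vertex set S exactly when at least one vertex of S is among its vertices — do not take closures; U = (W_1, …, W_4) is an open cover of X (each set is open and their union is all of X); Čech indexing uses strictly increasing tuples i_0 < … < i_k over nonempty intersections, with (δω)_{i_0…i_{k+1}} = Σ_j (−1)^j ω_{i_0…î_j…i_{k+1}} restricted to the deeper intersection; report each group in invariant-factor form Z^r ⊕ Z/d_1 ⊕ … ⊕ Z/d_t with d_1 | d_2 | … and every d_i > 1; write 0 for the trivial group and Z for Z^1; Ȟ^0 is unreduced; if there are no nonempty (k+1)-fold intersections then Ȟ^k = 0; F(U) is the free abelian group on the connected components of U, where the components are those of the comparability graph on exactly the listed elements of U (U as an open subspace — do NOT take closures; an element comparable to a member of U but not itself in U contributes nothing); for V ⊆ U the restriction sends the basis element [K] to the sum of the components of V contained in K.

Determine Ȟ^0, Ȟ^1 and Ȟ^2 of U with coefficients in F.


cover nerve:
  W1={{t7},{t1,t7},{t2,t7},{t4,t7},{t5,t7},{t1,t2,t7}} W2={{t6},{t7},{t1,t7},{t2,t6},{t2,t7},{t4,t7},{t5,t7},{t1,t2,t7}} W3={{t1},{t3},{t1,t2},{t1,t3},{t1,t4},{t1,t5},{t1,t7},{t3,t4},{t3,t5},{t1,t2,t7},{t1,t3,t4},{t1,t3,t5}} W4={{t2},{t4},{t5},{t1,t2},{t1,t4},{t1,t5},{t2,t6},{t2,t7},{t3,t4},{t3,t5},{t4,t7},{t5,t7},{t1,t2,t7},{t1,t3,t4},{t1,t3,t5}}
  W12={{t7},{t1,t7},{t2,t7},{t4,t7},{t5,t7},{t1,t2,t7}} W13={{t1,t7},{t1,t2,t7}} W14={{t2,t7},{t4,t7},{t5,t7},{t1,t2,t7}} W23={{t1,t7},{t1,t2,t7}} W24={{t2,t6},{t2,t7},{t4,t7},{t5,t7},{t1,t2,t7}} W34={{t1,t2},{t1,t4},{t1,t5},{t3,t4},{t3,t5},{t1,t2,t7},{t1,t3,t4},{t1,t3,t5}}
  W123={{t1,t7},{t1,t2,t7}} W124={{t2,t7},{t4,t7},{t5,t7},{t1,t2,t7}} W134={{t1,t2,t7}} W234={{t1,t2,t7}}
  W1234={{t1,t2,t7}}
components per intersection:
  W1: {{t7},{t1,t7},{t2,t7},{t4,t7},{t5,t7},{t1,t2,t7}}
  W2: {{t6},{t2,t6}} {{t7},{t1,t7},{t2,t7},{t4,t7},{t5,t7},{t1,t2,t7}}
  W3: {{t1},{t3},{t1,t2},{t1,t3},{t1,t4},{t1,t5},{t1,t7},{t3,t4},{t3,t5},{t1,t2,t7},{t1,t3,t4},{t1,t3,t5}}
  W4: {{t2},{t1,t2},{t2,t6},{t2,t7},{t1,t2,t7}} {{t4},{t1,t4},{t3,t4},{t4,t7},{t1,t3,t4}} {{t5},{t1,t5},{t3,t5},{t5,t7},{t1,t3,t5}}
  W12: {{t7},{t1,t7},{t2,t7},{t4,t7},{t5,t7},{t1,t2,t7}}
  W13: {{t1,t7},{t1,t2,t7}}
  W14: {{t2,t7},{t1,t2,t7}} {{t4,t7}} {{t5,t7}}
  W23: {{t1,t7},{t1,t2,t7}}
  W24: {{t2,t6}} {{t2,t7},{t1,t2,t7}} {{t4,t7}} {{t5,t7}}
  W34: {{t1,t2},{t1,t2,t7}} {{t1,t4},{t3,t4},{t1,t3,t4}} {{t1,t5},{t3,t5},{t1,t3,t5}}
  W123: {{t1,t7},{t1,t2,t7}}
  W124: {{t2,t7},{t1,t2,t7}} {{t4,t7}} {{t5,t7}}
  W134: {{t1,t2,t7}}
  W234: {{t1,t2,t7}}
  W1234: {{t1,t2,t7}}
C dims 7,13,6,1; δ0: rk 6, SNF 1^6; δ1: rk 5, SNF 1^5; δ2: rk 1, SNF 1^1
Ȟ^0: (7−6)−0=1 ⇒ Z
Ȟ^1: (13−5)−6=2 ⇒ Z^2
Ȟ^2: (6−1)−5=0 ⇒ 0

Ȟ^0 ≅ Z, Ȟ^1 ≅ Z^2, Ȟ^2 ≅ 0


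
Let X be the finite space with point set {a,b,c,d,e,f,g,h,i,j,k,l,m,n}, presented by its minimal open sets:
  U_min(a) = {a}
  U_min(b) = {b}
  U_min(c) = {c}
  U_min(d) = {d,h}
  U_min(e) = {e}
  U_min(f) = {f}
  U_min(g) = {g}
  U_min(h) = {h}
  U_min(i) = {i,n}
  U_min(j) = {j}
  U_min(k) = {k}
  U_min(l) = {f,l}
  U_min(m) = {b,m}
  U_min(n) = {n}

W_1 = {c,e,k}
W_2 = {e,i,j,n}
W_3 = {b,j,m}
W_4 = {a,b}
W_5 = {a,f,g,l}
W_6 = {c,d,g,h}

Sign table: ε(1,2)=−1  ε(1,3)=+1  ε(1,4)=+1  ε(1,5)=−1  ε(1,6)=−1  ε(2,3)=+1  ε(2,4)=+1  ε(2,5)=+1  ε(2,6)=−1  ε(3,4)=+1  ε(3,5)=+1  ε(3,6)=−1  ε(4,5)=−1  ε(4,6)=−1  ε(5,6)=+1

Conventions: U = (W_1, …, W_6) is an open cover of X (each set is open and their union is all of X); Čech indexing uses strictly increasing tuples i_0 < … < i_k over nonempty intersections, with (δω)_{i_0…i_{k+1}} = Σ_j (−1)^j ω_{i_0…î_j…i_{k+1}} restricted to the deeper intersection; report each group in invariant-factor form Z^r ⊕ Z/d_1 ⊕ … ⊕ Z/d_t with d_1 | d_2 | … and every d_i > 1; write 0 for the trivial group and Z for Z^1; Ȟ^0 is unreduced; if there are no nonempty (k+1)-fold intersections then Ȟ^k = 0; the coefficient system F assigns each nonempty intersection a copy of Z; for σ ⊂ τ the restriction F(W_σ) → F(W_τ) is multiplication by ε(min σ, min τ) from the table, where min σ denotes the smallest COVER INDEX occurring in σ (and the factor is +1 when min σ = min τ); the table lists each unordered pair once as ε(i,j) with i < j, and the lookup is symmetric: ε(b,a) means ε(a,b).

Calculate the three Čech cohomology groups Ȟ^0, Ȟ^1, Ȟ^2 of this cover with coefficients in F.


Ȟ^0(U;F) ≅ 0, Ȟ^1(U;F) ≅ Z/2 and Ȟ^2(U;F) ≅ 0

intersection data:
  W12={e} W16={c} W23={j} W34={b} W45={a} W56={g}
C dims 6,6; δ0: rk 6, SNF 1^5·2
Ȟ^0 = (6 − 6) − 0 = 0, so Ȟ^0 ≅ 0
Ȟ^1 = (6 − 0) − 6 = 0 plus torsion [2], so Ȟ^1 ≅ Z/2
Ȟ^2 = (0 − 0) − 0 = 0, so Ȟ^2 ≅ 0


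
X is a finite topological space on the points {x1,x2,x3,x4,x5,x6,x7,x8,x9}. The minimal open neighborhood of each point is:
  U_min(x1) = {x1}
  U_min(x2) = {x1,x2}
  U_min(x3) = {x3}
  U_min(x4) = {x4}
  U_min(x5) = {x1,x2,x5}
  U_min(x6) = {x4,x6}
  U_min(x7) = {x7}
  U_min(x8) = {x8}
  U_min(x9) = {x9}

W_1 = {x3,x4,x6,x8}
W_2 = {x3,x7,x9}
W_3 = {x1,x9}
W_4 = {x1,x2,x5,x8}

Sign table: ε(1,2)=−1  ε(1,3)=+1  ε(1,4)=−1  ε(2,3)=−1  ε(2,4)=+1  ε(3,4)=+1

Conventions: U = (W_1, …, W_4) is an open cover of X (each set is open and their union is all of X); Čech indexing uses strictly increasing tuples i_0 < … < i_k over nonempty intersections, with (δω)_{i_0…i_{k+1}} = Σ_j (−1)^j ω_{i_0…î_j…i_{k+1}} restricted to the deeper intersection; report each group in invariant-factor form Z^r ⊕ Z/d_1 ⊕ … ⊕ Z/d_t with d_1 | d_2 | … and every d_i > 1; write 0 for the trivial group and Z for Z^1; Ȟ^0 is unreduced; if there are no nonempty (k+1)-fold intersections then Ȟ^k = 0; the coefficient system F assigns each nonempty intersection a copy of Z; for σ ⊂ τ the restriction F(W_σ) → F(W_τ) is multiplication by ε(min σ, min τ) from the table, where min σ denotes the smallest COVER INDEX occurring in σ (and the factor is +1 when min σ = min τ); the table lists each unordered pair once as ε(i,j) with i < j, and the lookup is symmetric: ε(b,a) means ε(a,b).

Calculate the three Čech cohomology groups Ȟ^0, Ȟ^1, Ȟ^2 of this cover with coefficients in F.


nerve simplices:
  W12={x3} W14={x8} W23={x9} W34={x1}
C dims 4,4; δ0: rk 4, SNF 1^3·2
degree 0: 4−4−0 = 0 → Ȟ^0 ≅ 0
degree 1: 4−0−4 = 0 plus torsion [2] → Ȟ^1 ≅ Z/2
degree 2: 0−0−0 = 0 → Ȟ^2 ≅ 0

Ȟ^0 ≅ 0; Ȟ^1 ≅ Z/2; Ȟ^2 ≅ 0
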